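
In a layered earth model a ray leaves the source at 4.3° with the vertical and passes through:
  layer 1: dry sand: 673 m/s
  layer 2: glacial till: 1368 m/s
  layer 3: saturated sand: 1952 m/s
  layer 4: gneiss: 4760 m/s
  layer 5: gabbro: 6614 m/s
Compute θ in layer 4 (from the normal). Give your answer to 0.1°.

32.0°

Snell's law across each interface conserves sin θ / V, so sin θ_4 = V_4·sin θ₁/V₁.
sin θ_4 = 4760 × sin 4.3° / 673 = 0.5303.
θ_4 = arcsin 0.5303 = 32.03°.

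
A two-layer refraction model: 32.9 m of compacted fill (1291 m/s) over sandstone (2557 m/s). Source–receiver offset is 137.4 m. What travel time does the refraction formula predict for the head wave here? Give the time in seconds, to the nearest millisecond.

0.098 s

θ_c = arcsin(V₁/V₂) = arcsin(1291/2557) = 30.32°, cos θ_c = 0.8632.
Intercept time tᵢ = 2h cos θ_c / V₁ = 2·32.9·0.8632/1291 = 0.04399 s.
t = x/V₂ + tᵢ = 137.4/2557 + 0.04399 = 0.09773 s.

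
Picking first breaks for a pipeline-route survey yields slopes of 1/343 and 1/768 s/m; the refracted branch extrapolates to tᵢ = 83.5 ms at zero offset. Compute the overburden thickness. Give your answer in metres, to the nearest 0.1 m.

16.0 m

h = tᵢ·V₁·V₂ / (2·√(V₂²−V₁²)).
√(V₂²−V₁²) = √(768² − 343²) = 687.1 m/s.
h = 0.0835 s × 343 × 768 / (2 × 687.1) = 16.01 m.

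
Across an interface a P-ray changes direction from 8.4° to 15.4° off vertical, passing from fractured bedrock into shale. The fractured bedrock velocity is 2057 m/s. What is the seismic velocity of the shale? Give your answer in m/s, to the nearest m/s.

3739 m/s

Snell's law: sin 8.4°/V₁ = sin 15.4°/V₂.
V₂ = V₁·sin 15.4°/sin 8.4° = 2057 × 1.8178 = 3739.30 m/s.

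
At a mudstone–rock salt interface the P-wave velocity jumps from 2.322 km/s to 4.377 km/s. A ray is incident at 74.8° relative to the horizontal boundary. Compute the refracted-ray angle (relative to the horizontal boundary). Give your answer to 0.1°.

60.4°

Convert to the normal: θ₁ = 90° − 74.8° = 15.2°.
sin θ₁/V₁ = sin θ₂/V₂ ⇒ sin θ₂ = 4.377·sin 15.2°/2.322 = 4.377·0.2622/2.322 = 0.4942.
θ₂ = arcsin 0.4942 = 29.62° from the normal.
From the interface: 90° − 29.62° = 60.38°.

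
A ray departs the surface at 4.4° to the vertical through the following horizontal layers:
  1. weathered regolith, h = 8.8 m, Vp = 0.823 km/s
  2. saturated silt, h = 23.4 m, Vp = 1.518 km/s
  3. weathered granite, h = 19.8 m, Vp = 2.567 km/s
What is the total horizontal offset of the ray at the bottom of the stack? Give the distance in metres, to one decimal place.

8.9 m

Ray parameter p = sin 4.4° / 0.823 km/s = 9.3219e-02 s/km.
Layer 1: θ = 4.40°; offset = 8.8·tan 4.40° = 0.677 m.
Layer 2: sin θ = p·1.518 = 0.1415 → θ = 8.14°; offset = 23.4·tan 8.14° = 3.345 m.
Layer 3: sin θ = p·2.567 = 0.2393 → θ = 13.84°; offset = 19.8·tan 13.84° = 4.880 m.
Summing the layer offsets gives 8.902 m.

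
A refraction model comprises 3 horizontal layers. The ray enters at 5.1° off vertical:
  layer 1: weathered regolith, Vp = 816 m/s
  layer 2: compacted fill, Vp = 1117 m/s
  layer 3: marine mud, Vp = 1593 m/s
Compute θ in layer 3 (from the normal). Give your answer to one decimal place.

10.0°

Snell's law across each interface conserves sin θ / V, so sin θ_3 = V_3·sin θ₁/V₁.
sin θ_3 = 1593 × sin 5.1° / 816 = 0.1735.
θ_3 = arcsin 0.1735 = 9.99°.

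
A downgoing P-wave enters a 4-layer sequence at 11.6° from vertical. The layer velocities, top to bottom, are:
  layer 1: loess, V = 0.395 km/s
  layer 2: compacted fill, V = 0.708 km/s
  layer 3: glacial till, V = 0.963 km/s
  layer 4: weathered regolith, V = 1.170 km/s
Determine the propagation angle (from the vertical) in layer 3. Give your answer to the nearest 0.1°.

Snell's law across each interface conserves sin θ / V, so sin θ_3 = V_3·sin θ₁/V₁.
sin θ_3 = 0.963 × sin 11.6° / 0.395 = 0.4902.
θ_3 = arcsin 0.4902 = 29.36°.

29.4°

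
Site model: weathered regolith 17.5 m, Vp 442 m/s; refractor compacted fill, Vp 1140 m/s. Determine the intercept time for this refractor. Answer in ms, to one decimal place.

73.0 ms

θ_c = arcsin(V₁/V₂) = arcsin(442/1140) = 22.81°; cos θ_c = 0.9218.
tᵢ = 2h·cos θ_c / V₁ = 2·17.5·0.9218 / 442 = 0.07299 s.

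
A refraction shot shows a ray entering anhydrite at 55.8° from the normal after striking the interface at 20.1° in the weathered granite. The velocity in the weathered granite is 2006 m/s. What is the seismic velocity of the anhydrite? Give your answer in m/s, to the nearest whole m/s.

sin 20.1° = 0.3437; sin 55.8° = 0.8271.
V₂ = V₁·(sin θ₂/sin θ₁) = 2006·(0.8271/0.3437) = 4827.81 m/s.

4828 m/s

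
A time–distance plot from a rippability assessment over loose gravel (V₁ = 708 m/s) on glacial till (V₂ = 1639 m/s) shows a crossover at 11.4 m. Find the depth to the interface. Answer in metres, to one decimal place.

3.6 m

x_cross = 2h·√((V₂+V₁)/(V₂−V₁)) → h = x_cross / (2·√((V₂+V₁)/(V₂−V₁))).
√((V₂+V₁)/(V₂−V₁)) = √((1639+708)/(1639−708)) = 1.5877.
h = 11.4 / (2·1.5877) = 3.59 m.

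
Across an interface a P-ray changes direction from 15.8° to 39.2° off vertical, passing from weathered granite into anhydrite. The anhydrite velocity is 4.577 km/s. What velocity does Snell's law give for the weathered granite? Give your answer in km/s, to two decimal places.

1.97 km/s

sin 15.8° = 0.2723; sin 39.2° = 0.6320.
V₁ = V₂·(sin θ₁/sin θ₂) = 4.577·(0.2723/0.6320) = 1.97 km/s.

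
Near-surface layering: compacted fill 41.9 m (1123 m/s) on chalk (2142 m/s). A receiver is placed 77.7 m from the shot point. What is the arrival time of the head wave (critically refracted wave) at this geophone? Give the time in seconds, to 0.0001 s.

0.0998 s

t = x/V₂ + 2h·√(V₂²−V₁²)/(V₁V₂).
√(V₂²−V₁²) = √(2142²−1123²) = 1824.0 m/s; delay term = 2·41.9·1824.0/(1123·2142) = 0.06354 s.
t = 77.7/2142 + 0.06354 = 0.09982 s.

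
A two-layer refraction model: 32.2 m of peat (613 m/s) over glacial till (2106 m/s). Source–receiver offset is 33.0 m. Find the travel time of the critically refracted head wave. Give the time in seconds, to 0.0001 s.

t = x/V₂ + 2h·√(V₂²−V₁²)/(V₁V₂).
√(V₂²−V₁²) = √(2106²−613²) = 2014.8 m/s; delay term = 2·32.2·2014.8/(613·2106) = 0.10051 s.
t = 33.0/2106 + 0.10051 = 0.11618 s.

0.1162 s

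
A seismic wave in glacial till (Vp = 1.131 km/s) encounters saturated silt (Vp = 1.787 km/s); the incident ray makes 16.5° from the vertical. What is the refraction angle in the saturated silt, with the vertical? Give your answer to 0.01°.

26.66°

Snell's law: sin θ₂ = (V₂/V₁)·sin θ₁ = (1.787/1.131)·sin 16.5° = 0.4487.
θ₂ = arcsin 0.4487 = 26.66° from the normal.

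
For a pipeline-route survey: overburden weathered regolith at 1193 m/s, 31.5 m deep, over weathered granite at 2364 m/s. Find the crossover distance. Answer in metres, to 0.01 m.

x_cross = 2h·√((V₂+V₁)/(V₂−V₁)).
(V₂+V₁)/(V₂−V₁) = (2364+1193)/(2364−1193) = 3.0376; √ = 1.7429.
x_cross = 2·31.5·1.7429 = 109.80 m.

109.80 m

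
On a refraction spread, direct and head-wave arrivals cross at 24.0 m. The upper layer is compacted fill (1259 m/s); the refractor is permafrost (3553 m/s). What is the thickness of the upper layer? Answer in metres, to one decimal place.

8.3 m

h = (x_cross/2)·√((V₂−V₁)/(V₂+V₁)).
(V₂−V₁)/(V₂+V₁) = (3553−1259)/(3553+1259) = 0.4767; √ = 0.6905.
h = (24.0/2)·0.6905 = 8.29 m.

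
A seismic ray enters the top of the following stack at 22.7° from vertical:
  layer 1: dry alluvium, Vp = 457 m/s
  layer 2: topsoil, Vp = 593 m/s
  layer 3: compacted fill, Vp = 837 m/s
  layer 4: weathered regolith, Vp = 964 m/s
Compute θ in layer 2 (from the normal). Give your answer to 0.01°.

30.05°

Ray parameter p = sin 22.7° / 457 = 8.4443e-04 s/m.
sin θ_2 = p·V_2 = 8.4443e-04 × 593 = 0.5007.
θ_2 = arcsin 0.5007 = 30.05°.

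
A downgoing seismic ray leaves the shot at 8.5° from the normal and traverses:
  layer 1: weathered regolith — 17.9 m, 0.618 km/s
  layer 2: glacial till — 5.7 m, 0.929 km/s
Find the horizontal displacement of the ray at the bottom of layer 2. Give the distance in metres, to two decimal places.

p = sin θ₁/V₁ = sin 8.5°/0.618 = 2.3917e-01 s/km is conserved through the stack.
Layer 1: θ = 8.50°; offset = 17.9·tan 8.50° = 2.6752 m.
Layer 2: sin θ = p·0.929 = 0.2222 → θ = 12.84°; offset = 5.7·tan 12.84° = 1.2990 m.
Summing the layer offsets gives 3.9741 m.

3.97 m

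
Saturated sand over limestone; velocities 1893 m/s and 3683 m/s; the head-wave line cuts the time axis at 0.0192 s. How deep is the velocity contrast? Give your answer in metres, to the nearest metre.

h = tᵢ·V₁·V₂ / (2·√(V₂²−V₁²)).
√(V₂²−V₁²) = √(3683² − 1893²) = 3159.3 m/s.
h = 0.0192 s × 1893 × 3683 / (2 × 3159.3) = 21.19 m.

21 m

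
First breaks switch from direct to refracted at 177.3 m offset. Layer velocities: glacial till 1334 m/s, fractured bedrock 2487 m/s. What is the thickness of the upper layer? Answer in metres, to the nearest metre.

h = (x_cross/2)·√((V₂−V₁)/(V₂+V₁)).
(V₂−V₁)/(V₂+V₁) = (2487−1334)/(2487+1334) = 0.3018; √ = 0.5493.
h = (177.3/2)·0.5493 = 48.70 m.

49 m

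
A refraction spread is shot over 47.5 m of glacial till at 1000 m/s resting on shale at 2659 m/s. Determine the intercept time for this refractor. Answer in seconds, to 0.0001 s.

0.0880 s

θ_c = arcsin(V₁/V₂) = arcsin(1000/2659) = 22.09°; cos θ_c = 0.9266.
tᵢ = 2h·cos θ_c / V₁ = 2·47.5·0.9266 / 1000 = 0.08803 s.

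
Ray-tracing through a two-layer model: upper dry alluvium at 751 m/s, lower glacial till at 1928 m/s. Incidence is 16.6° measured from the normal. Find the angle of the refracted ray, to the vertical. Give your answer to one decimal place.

sin θ₁/V₁ = sin θ₂/V₂ ⇒ sin θ₂ = 1928·sin 16.6°/751 = 1928·0.2857/751 = 0.7334.
θ₂ = sin⁻¹(0.7334) = 47.17° (from vertical).

47.2°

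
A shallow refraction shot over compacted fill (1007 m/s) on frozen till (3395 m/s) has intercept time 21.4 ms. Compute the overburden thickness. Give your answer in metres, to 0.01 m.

h = tᵢ·V₁·V₂ / (2·√(V₂²−V₁²)).
√(V₂²−V₁²) = √(3395² − 1007²) = 3242.2 m/s.
h = 0.0214 s × 1007 × 3395 / (2 × 3242.2) = 11.28 m.

11.28 m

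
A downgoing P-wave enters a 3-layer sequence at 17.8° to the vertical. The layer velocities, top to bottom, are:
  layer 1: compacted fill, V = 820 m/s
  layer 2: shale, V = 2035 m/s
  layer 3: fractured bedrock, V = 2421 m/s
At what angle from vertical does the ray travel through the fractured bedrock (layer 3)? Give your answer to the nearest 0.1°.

64.5°

Ray parameter p = sin 17.8° / 820 = 3.7280e-04 s/m.
sin θ_3 = p·V_3 = 3.7280e-04 × 2421 = 0.9025.
θ_3 = arcsin 0.9025 = 64.49°.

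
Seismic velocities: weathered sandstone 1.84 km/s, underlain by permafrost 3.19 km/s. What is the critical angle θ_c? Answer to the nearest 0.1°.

35.2°

Critical incidence: sin θ_c = V₁/V₂ = 1.84/3.19 = 0.5768.
θ_c = arcsin 0.5768 = 35.23°.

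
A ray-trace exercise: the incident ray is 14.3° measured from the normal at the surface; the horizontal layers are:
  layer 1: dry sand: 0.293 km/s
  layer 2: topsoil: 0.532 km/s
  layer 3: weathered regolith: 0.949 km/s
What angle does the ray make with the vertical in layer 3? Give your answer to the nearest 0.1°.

53.1°

Ray parameter p = sin 14.3° / 0.293 = 8.4300e-01 s/km.
sin θ_3 = p·V_3 = 8.4300e-01 × 0.949 = 0.8000.
θ_3 = arcsin 0.8000 = 53.13°.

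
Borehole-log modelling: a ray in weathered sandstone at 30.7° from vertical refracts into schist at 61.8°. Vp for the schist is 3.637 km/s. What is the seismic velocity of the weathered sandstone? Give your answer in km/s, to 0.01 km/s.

Snell's law: sin 30.7°/V₁ = sin 61.8°/V₂.
V₁ = V₂·sin 30.7°/sin 61.8° = 3.637 × 0.5793 = 2.11 km/s.

2.11 km/s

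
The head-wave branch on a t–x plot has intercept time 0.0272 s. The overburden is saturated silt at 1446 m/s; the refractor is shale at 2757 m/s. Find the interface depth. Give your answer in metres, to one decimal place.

23.1 m

h = tᵢ·V₁·V₂ / (2·√(V₂²−V₁²)).
√(V₂²−V₁²) = √(2757² − 1446²) = 2347.4 m/s.
h = 0.0272 s × 1446 × 2757 / (2 × 2347.4) = 23.10 m.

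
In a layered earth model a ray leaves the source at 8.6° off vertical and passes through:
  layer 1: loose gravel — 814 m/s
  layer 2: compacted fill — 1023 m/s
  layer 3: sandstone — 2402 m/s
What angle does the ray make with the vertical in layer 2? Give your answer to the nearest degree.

Snell's law across each interface conserves sin θ / V, so sin θ_2 = V_2·sin θ₁/V₁.
sin θ_2 = 1023 × sin 8.6° / 814 = 0.1879.
θ_2 = 10.83° from the vertical.

11°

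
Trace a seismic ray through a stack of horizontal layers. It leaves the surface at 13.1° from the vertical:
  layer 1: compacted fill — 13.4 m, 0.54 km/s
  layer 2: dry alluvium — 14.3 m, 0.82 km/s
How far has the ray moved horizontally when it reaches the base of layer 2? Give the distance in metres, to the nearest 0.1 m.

8.4 m

p = sin θ₁/V₁ = sin 13.1°/0.54 = 4.1972e-01 s/km is conserved through the stack.
Layer 1: θ = 13.10°; offset = 13.4·tan 13.10° = 3.118 m.
Layer 2: sin θ = p·0.82 = 0.3442 → θ = 20.13°; offset = 14.3·tan 20.13° = 5.242 m.
Total horizontal offset = 8.360 m.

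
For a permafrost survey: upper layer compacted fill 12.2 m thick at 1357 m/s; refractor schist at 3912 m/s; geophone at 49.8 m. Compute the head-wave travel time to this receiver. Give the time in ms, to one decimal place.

θ_c = arcsin(V₁/V₂) = arcsin(1357/3912) = 20.30°, cos θ_c = 0.9379.
Intercept time tᵢ = 2h cos θ_c / V₁ = 2·12.2·0.9379/1357 = 0.01686 s.
t = x/V₂ + tᵢ = 49.8/3912 + 0.01686 = 0.02959 s.

29.6 ms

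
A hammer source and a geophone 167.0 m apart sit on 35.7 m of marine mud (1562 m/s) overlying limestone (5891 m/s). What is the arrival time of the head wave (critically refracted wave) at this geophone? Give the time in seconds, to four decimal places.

0.0724 s

t = x/V₂ + 2h·√(V₂²−V₁²)/(V₁V₂).
√(V₂²−V₁²) = √(5891²−1562²) = 5680.1 m/s; delay term = 2·35.7·5680.1/(1562·5891) = 0.04407 s.
t = 167.0/5891 + 0.04407 = 0.07242 s.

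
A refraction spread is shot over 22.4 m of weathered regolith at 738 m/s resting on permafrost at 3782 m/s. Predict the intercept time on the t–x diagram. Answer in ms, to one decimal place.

θ_c = arcsin(V₁/V₂) = arcsin(738/3782) = 11.25°; cos θ_c = 0.9808.
tᵢ = 2h·cos θ_c / V₁ = 2·22.4·0.9808 / 738 = 0.05954 s.

59.5 ms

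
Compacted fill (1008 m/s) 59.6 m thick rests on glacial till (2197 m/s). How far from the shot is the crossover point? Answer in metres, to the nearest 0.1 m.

x_cross = 2h·√((V₂+V₁)/(V₂−V₁)).
(V₂+V₁)/(V₂−V₁) = (2197+1008)/(2197−1008) = 2.6955; √ = 1.6418.
x_cross = 2·59.6·1.6418 = 195.70 m.

195.7 m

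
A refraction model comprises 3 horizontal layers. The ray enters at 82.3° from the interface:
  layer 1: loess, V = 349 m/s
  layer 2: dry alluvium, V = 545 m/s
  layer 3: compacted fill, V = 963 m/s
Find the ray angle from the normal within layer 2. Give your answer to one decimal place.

12.1°

From the normal: θ₁ = 90° − 82.3° = 7.7°.
Snell's law across each interface conserves sin θ / V, so sin θ_2 = V_2·sin θ₁/V₁.
sin θ_2 = 545 × sin 7.7° / 349 = 0.2092.
θ_2 = arcsin 0.2092 = 12.08°.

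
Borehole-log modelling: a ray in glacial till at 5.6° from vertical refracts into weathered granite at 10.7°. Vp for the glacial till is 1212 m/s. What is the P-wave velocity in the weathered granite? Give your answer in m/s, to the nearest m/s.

sin 5.6° = 0.0976; sin 10.7° = 0.1857.
V₂ = V₁·(sin θ₂/sin θ₁) = 1212·(0.1857/0.0976) = 2306.02 m/s.

2306 m/s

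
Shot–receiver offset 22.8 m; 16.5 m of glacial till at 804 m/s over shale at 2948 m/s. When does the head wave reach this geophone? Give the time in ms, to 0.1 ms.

47.2 ms

θ_c = arcsin(V₁/V₂) = arcsin(804/2948) = 15.83°, cos θ_c = 0.9621.
Intercept time tᵢ = 2h cos θ_c / V₁ = 2·16.5·0.9621/804 = 0.03949 s.
t = x/V₂ + tᵢ = 22.8/2948 + 0.03949 = 0.04722 s.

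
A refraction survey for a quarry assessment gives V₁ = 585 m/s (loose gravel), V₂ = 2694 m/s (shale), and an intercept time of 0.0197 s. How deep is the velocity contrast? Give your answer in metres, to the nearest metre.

6 m

θ_c = arcsin(585/2694) = 12.54°; cos θ_c = 0.9761.
tᵢ = 2h cos θ_c/V₁ ⇒ h = tᵢ·V₁/(2 cos θ_c) = 0.0197·585/(2·0.9761) = 5.90 m.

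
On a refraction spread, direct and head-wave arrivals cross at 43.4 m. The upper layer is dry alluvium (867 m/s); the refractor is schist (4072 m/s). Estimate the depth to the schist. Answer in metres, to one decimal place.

h = (x_cross/2)·√((V₂−V₁)/(V₂+V₁)).
(V₂−V₁)/(V₂+V₁) = (4072−867)/(4072+867) = 0.6489; √ = 0.8056.
h = (43.4/2)·0.8056 = 17.48 m.

17.5 m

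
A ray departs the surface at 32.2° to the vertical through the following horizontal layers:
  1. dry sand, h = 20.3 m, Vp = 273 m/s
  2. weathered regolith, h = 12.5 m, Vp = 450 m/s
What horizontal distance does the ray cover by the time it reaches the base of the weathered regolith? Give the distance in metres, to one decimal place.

Ray parameter p = sin 32.2° / 273 m/s = 1.9519e-03 s/m.
Layer 1: θ = 32.20°; offset = 20.3·tan 32.20° = 12.784 m.
Layer 2: sin θ = p·450 = 0.8784 → θ = 61.45°; offset = 12.5·tan 61.45° = 22.971 m.
Summing the layer offsets gives 35.754 m.

35.8 m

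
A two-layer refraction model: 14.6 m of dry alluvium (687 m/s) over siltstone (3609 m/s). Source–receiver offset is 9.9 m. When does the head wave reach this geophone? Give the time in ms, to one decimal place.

t = x/V₂ + 2h·√(V₂²−V₁²)/(V₁V₂).
√(V₂²−V₁²) = √(3609²−687²) = 3543.0 m/s; delay term = 2·14.6·3543.0/(687·3609) = 0.04173 s.
t = 9.9/3609 + 0.04173 = 0.04447 s.

44.5 ms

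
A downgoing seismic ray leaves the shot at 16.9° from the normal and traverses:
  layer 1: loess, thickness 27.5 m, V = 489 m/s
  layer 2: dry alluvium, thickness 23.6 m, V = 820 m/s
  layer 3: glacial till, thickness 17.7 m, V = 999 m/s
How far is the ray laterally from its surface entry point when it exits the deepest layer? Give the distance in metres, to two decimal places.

34.60 m

Ray parameter p = sin 16.9° / 489 m/s = 5.9448e-04 s/m.
Layer 1: θ = 16.90°; offset = 27.5·tan 16.90° = 8.3551 m.
Layer 2: sin θ = p·820 = 0.4875 → θ = 29.17°; offset = 23.6·tan 29.17° = 13.1760 m.
Layer 3: sin θ = p·999 = 0.5939 → θ = 36.43°; offset = 17.7·tan 36.43° = 13.0655 m.
Total horizontal offset = 34.5966 m.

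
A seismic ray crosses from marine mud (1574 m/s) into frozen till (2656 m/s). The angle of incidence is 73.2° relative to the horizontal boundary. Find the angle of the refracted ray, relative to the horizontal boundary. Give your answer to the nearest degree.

61°

Convert to the normal: θ₁ = 90° − 73.2° = 16.8°.
Snell's law: sin θ₂ = (V₂/V₁)·sin θ₁ = (2656/1574)·sin 16.8° = 0.4877.
θ₂ = sin⁻¹(0.4877) = 29.19° (from vertical).
From the interface: 90° − 29.19° = 60.81°.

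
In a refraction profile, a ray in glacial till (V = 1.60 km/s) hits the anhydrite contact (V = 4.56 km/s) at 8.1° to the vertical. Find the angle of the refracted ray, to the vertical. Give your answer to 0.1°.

23.7°

Snell's law: sin θ₂ = (V₂/V₁)·sin θ₁ = (4.56/1.60)·sin 8.1° = 0.4016.
θ₂ = sin⁻¹(0.4016) = 23.68° (from vertical).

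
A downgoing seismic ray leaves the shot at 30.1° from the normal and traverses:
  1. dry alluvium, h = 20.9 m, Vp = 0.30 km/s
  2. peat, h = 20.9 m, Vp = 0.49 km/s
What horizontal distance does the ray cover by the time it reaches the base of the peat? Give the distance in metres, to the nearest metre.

Apply Snell's law at each interface; in layer i the horizontal offset is hᵢ·tan θᵢ.
Layer 1: θ = 30.10°; offset = 20.9·tan 30.10° = 12.115 m.
Layer 2: sin θ = 0.49·sin 30.1°/0.30 = 0.8191, θ = 55.00°; offset = 20.9·tan 55.00° = 29.846 m.
Σ offsets = 41.962 m.

42 m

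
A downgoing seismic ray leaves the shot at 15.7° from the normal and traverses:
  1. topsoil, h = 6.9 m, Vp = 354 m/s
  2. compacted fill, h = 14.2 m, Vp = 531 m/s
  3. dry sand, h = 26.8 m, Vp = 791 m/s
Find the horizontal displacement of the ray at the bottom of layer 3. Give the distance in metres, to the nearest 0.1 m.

Ray parameter p = sin 15.7° / 354 m/s = 7.6441e-04 s/m.
Layer 1: θ = 15.70°; offset = 6.9·tan 15.70° = 1.940 m.
Layer 2: sin θ = p·531 = 0.4059 → θ = 23.95°; offset = 14.2·tan 23.95° = 6.307 m.
Layer 3: sin θ = p·791 = 0.6046 → θ = 37.20°; offset = 26.8·tan 37.20° = 20.345 m.
Σ offsets = 28.591 m.

28.6 m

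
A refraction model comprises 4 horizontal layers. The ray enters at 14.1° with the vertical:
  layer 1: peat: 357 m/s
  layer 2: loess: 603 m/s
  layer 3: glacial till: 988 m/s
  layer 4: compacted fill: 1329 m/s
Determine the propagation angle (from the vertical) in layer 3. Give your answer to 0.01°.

Snell's law across each interface conserves sin θ / V, so sin θ_3 = V_3·sin θ₁/V₁.
sin θ_3 = 988 × sin 14.1° / 357 = 0.6742.
θ_3 = arcsin 0.6742 = 42.39°.

42.39°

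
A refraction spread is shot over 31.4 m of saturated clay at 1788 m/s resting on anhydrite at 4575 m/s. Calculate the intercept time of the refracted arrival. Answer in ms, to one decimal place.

32.3 ms

tᵢ = 2h·√(V₂²−V₁²)/(V₁V₂).
√(V₂²−V₁²) = √(4575²−1788²) = 4211.1 m/s.
tᵢ = 2·31.4·4211.1/(1788·4575) = 0.03233 s.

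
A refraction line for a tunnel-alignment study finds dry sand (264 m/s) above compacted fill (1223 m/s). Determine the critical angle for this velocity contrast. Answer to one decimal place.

At critical incidence the refracted ray runs along the interface (θ₂ = 90°), so sin θ_c = V₁/V₂.
θ_c = arcsin(264/1223) = arcsin 0.2159 = 12.47°.

12.5°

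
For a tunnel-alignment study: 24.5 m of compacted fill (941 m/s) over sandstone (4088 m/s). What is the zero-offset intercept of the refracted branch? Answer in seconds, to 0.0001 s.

θ_c = arcsin(V₁/V₂) = arcsin(941/4088) = 13.31°; cos θ_c = 0.9731.
tᵢ = 2h·cos θ_c / V₁ = 2·24.5·0.9731 / 941 = 0.05067 s.

0.0507 s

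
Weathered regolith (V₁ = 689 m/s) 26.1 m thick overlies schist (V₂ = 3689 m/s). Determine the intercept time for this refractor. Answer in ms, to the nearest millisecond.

74 ms

tᵢ = 2h·√(V₂²−V₁²)/(V₁V₂).
√(V₂²−V₁²) = √(3689²−689²) = 3624.1 m/s.
tᵢ = 2·26.1·3624.1/(689·3689) = 0.07443 s.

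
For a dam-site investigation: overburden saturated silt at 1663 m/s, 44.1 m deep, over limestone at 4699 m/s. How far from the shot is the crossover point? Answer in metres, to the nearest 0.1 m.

x_cross = 2h·√((V₂+V₁)/(V₂−V₁)).
(V₂+V₁)/(V₂−V₁) = (4699+1663)/(4699−1663) = 2.0955; √ = 1.4476.
x_cross = 2·44.1·1.4476 = 127.68 m.

127.7 m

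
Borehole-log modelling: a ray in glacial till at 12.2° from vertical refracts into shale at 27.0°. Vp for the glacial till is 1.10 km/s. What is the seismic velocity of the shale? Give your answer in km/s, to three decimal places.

2.363 km/s

sin 12.2° = 0.2113; sin 27.0° = 0.4540.
V₂ = V₁·(sin θ₂/sin θ₁) = 1.10·(0.4540/0.2113) = 2.363 km/s.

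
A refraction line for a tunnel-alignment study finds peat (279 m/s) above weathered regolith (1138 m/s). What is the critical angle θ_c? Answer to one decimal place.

14.2°

Critical incidence: sin θ_c = V₁/V₂ = 279/1138 = 0.2452.
θ_c = arcsin 0.2452 = 14.19°.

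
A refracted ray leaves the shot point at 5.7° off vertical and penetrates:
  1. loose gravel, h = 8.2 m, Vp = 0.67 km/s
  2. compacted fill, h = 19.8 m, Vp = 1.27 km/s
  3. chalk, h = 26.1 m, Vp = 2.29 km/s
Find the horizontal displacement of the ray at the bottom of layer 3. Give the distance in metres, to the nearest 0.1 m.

14.0 m

Apply Snell's law at each interface; in layer i the horizontal offset is hᵢ·tan θᵢ.
Layer 1: θ = 5.70°; offset = 8.2·tan 5.70° = 0.818 m.
Layer 2: sin θ = 1.27·sin 5.7°/0.67 = 0.1883, θ = 10.85°; offset = 19.8·tan 10.85° = 3.795 m.
Layer 3: sin θ = 2.29·sin 5.7°/0.67 = 0.3395, θ = 19.84°; offset = 26.1·tan 19.84° = 9.419 m.
Total horizontal offset = 14.033 m.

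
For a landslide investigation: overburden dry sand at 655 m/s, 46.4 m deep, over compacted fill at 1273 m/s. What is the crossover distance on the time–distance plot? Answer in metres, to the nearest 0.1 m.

x_cross = 2h·√((V₂+V₁)/(V₂−V₁)).
(V₂+V₁)/(V₂−V₁) = (1273+655)/(1273−655) = 3.1197; √ = 1.7663.
x_cross = 2·46.4·1.7663 = 163.91 m.

163.9 m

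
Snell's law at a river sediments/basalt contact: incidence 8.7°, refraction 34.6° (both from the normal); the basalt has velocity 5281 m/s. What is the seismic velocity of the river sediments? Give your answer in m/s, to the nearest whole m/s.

1407 m/s

Snell's law: sin 8.7°/V₁ = sin 34.6°/V₂.
V₁ = V₂·sin 8.7°/sin 34.6° = 5281 × 0.2664 = 1406.74 m/s.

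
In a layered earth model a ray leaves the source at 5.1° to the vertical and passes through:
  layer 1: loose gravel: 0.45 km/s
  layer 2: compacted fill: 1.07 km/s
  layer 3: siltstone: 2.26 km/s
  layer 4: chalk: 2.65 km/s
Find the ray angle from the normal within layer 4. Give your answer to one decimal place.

31.6°

Snell's law across each interface conserves sin θ / V, so sin θ_4 = V_4·sin θ₁/V₁.
sin θ_4 = 2.65 × sin 5.1° / 0.45 = 0.5235.
θ_4 = 31.57° from the vertical.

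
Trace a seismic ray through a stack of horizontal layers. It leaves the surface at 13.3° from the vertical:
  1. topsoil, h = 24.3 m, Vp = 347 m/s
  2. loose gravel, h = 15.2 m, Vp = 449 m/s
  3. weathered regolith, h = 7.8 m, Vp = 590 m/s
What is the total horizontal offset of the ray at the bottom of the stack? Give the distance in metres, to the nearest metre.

Ray parameter p = sin 13.3° / 347 m/s = 6.6297e-04 s/m.
Layer 1: θ = 13.30°; offset = 24.3·tan 13.30° = 5.744 m.
Layer 2: sin θ = p·449 = 0.2977 → θ = 17.32°; offset = 15.2·tan 17.32° = 4.739 m.
Layer 3: sin θ = p·590 = 0.3912 → θ = 23.03°; offset = 7.8·tan 23.03° = 3.315 m.
Summing the layer offsets gives 13.799 m.

14 m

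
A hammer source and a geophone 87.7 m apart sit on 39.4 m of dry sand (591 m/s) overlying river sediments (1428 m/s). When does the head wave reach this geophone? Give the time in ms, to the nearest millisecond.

183 ms

t = x/V₂ + 2h·√(V₂²−V₁²)/(V₁V₂).
√(V₂²−V₁²) = √(1428²−591²) = 1300.0 m/s; delay term = 2·39.4·1300.0/(591·1428) = 0.12138 s.
t = 87.7/1428 + 0.12138 = 0.18279 s.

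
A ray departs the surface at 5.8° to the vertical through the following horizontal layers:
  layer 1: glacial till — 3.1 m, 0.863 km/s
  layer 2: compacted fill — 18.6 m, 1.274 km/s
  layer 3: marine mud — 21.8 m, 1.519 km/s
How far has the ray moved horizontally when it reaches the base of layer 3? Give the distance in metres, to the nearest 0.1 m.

7.1 m

Apply Snell's law at each interface; in layer i the horizontal offset is hᵢ·tan θᵢ.
Layer 1: θ = 5.80°; offset = 3.1·tan 5.80° = 0.315 m.
Layer 2: sin θ = 1.274·sin 5.8°/0.863 = 0.1492, θ = 8.58°; offset = 18.6·tan 8.58° = 2.806 m.
Layer 3: sin θ = 1.519·sin 5.8°/0.863 = 0.1779, θ = 10.25°; offset = 21.8·tan 10.25° = 3.940 m.
Summing the layer offsets gives 7.062 m.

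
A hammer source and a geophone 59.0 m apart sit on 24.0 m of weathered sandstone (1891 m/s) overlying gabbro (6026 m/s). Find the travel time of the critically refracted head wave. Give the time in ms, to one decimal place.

33.9 ms

t = x/V₂ + 2h·√(V₂²−V₁²)/(V₁V₂).
√(V₂²−V₁²) = √(6026²−1891²) = 5721.6 m/s; delay term = 2·24.0·5721.6/(1891·6026) = 0.02410 s.
t = 59.0/6026 + 0.02410 = 0.03389 s.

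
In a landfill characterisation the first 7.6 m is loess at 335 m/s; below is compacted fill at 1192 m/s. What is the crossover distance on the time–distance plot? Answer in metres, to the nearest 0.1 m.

x_cross = 2h·√((V₂+V₁)/(V₂−V₁)).
(V₂+V₁)/(V₂−V₁) = (1192+335)/(1192−335) = 1.7818; √ = 1.3348.
x_cross = 2·7.6·1.3348 = 20.29 m.

20.3 m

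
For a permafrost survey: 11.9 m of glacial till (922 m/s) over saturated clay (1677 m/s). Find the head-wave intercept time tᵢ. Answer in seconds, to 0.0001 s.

θ_c = arcsin(V₁/V₂) = arcsin(922/1677) = 33.35°; cos θ_c = 0.8353.
tᵢ = 2h·cos θ_c / V₁ = 2·11.9·0.8353 / 922 = 0.02156 s.

0.0216 s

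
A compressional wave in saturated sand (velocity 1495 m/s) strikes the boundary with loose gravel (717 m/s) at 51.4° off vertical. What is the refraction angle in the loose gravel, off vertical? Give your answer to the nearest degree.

Snell's law: sin θ₂ = (V₂/V₁)·sin θ₁ = (717/1495)·sin 51.4° = 0.3748.
θ₂ = arcsin 0.3748 = 22.01° from the normal.

22°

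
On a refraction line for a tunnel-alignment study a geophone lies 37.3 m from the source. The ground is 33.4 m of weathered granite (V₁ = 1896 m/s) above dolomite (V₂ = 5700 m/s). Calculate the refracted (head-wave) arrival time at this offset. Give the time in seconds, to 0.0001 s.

0.0398 s

θ_c = arcsin(V₁/V₂) = arcsin(1896/5700) = 19.43°, cos θ_c = 0.9431.
Intercept time tᵢ = 2h cos θ_c / V₁ = 2·33.4·0.9431/1896 = 0.03323 s.
t = x/V₂ + tᵢ = 37.3/5700 + 0.03323 = 0.03977 s.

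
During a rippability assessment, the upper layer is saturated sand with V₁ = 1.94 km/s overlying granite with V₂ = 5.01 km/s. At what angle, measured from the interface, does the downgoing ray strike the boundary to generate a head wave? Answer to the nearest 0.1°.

At critical incidence the refracted ray runs along the interface (θ₂ = 90°), so sin θ_c = V₁/V₂.
θ_c = arcsin(1.94/5.01) = arcsin 0.3872 = 22.78°.
Measured from the interface: 90° − 22.78° = 67.22°.

67.2°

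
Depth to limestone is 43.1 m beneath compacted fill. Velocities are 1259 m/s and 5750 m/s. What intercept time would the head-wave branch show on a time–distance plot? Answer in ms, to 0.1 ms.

tᵢ = 2h·√(V₂²−V₁²)/(V₁V₂).
√(V₂²−V₁²) = √(5750²−1259²) = 5610.5 m/s.
tᵢ = 2·43.1·5610.5/(1259·5750) = 0.06681 s.

66.8 ms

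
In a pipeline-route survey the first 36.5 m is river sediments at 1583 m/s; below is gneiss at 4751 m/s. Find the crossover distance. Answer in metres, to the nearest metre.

x_cross = 2h·√((V₂+V₁)/(V₂−V₁)).
(V₂+V₁)/(V₂−V₁) = (4751+1583)/(4751−1583) = 1.9994; √ = 1.4140.
x_cross = 2·36.5·1.4140 = 103.22 m.

103 m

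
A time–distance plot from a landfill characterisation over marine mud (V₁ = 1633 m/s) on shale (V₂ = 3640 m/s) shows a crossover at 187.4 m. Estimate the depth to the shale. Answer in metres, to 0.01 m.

57.81 m

x_cross = 2h·√((V₂+V₁)/(V₂−V₁)) → h = x_cross / (2·√((V₂+V₁)/(V₂−V₁))).
√((V₂+V₁)/(V₂−V₁)) = √((3640+1633)/(3640−1633)) = 1.6209.
h = 187.4 / (2·1.6209) = 57.81 m.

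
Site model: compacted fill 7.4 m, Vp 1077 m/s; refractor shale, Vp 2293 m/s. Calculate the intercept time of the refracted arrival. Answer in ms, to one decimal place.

θ_c = arcsin(V₁/V₂) = arcsin(1077/2293) = 28.01°; cos θ_c = 0.8828.
tᵢ = 2h·cos θ_c / V₁ = 2·7.4·0.8828 / 1077 = 0.01213 s.

12.1 ms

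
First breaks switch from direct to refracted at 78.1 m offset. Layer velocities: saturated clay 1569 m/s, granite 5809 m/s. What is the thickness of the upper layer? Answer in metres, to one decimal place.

29.6 m

x_cross = 2h·√((V₂+V₁)/(V₂−V₁)) → h = x_cross / (2·√((V₂+V₁)/(V₂−V₁))).
√((V₂+V₁)/(V₂−V₁)) = √((5809+1569)/(5809−1569)) = 1.3191.
h = 78.1 / (2·1.3191) = 29.60 m.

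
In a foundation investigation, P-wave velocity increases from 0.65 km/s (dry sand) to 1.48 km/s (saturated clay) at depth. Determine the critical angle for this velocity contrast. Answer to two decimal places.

Critical incidence: sin θ_c = V₁/V₂ = 0.65/1.48 = 0.4392.
θ_c = arcsin 0.4392 = 26.05°.

26.05°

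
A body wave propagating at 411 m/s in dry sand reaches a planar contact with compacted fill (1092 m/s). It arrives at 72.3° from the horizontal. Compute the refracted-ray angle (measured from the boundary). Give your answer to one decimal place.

Convert to the normal: θ₁ = 90° − 72.3° = 17.7°.
sin θ₁/V₁ = sin θ₂/V₂ ⇒ sin θ₂ = 1092·sin 17.7°/411 = 1092·0.3040/411 = 0.8078.
θ₂ = sin⁻¹(0.8078) = 53.88° (from vertical).
From the interface: 90° − 53.88° = 36.12°.

36.1°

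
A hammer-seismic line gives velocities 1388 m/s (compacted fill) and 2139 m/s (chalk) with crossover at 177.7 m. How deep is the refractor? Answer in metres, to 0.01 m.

41.00 m

h = (x_cross/2)·√((V₂−V₁)/(V₂+V₁)).
(V₂−V₁)/(V₂+V₁) = (2139−1388)/(2139+1388) = 0.2129; √ = 0.4614.
h = (177.7/2)·0.4614 = 41.00 m.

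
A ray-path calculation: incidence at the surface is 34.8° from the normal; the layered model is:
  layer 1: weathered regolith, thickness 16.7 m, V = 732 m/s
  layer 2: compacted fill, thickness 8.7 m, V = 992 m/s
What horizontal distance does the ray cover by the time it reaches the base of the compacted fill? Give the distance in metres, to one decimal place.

22.2 m

Apply Snell's law at each interface; in layer i the horizontal offset is hᵢ·tan θᵢ.
Layer 1: θ = 34.80°; offset = 16.7·tan 34.80° = 11.607 m.
Layer 2: sin θ = 992·sin 34.8°/732 = 0.7734, θ = 50.66°; offset = 8.7·tan 50.66° = 10.615 m.
Total horizontal offset = 22.222 m.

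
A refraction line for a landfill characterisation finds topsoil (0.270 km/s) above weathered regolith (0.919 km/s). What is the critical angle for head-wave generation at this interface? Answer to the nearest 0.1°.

At critical incidence the refracted ray runs along the interface (θ₂ = 90°), so sin θ_c = V₁/V₂.
θ_c = arcsin(0.270/0.919) = arcsin 0.2938 = 17.09°.

17.1°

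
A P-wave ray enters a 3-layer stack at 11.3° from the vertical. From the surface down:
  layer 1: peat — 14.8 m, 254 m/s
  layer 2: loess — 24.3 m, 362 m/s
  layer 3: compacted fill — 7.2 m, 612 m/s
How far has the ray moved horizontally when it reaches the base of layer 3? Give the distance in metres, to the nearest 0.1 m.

13.9 m

Apply Snell's law at each interface; in layer i the horizontal offset is hᵢ·tan θᵢ.
Layer 1: θ = 11.30°; offset = 14.8·tan 11.30° = 2.957 m.
Layer 2: sin θ = 362·sin 11.3°/254 = 0.2793, θ = 16.22°; offset = 24.3·tan 16.22° = 7.067 m.
Layer 3: sin θ = 612·sin 11.3°/254 = 0.4721, θ = 28.17°; offset = 7.2·tan 28.17° = 3.856 m.
Summing the layer offsets gives 13.881 m.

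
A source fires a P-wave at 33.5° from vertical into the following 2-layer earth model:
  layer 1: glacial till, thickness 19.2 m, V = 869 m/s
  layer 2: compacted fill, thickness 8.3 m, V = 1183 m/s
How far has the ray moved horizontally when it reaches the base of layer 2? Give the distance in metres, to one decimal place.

22.2 m

Ray parameter p = sin 33.5° / 869 m/s = 6.3514e-04 s/m.
Layer 1: θ = 33.50°; offset = 19.2·tan 33.50° = 12.708 m.
Layer 2: sin θ = p·1183 = 0.7514 → θ = 48.71°; offset = 8.3·tan 48.71° = 9.451 m.
Total horizontal offset = 22.159 m.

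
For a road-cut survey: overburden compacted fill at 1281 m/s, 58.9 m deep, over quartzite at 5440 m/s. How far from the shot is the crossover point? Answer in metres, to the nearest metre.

θ_c = arcsin(1281/5440) = 13.62°, so cos θ_c = 0.9719 and tᵢ = 2h cos θ_c/V₁ = 0.0894 s.
At crossover x/V₁ = x/V₂ + tᵢ ⇒ x = tᵢ/(1/V₁ − 1/V₂) = 0.08937/(7.8064e-04 − 1.8382e-04) = 149.75 m.

150 m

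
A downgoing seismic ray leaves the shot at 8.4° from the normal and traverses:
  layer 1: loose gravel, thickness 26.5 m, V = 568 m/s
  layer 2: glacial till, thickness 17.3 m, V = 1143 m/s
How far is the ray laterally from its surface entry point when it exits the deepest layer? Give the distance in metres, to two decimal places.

9.23 m

Apply Snell's law at each interface; in layer i the horizontal offset is hᵢ·tan θᵢ.
Layer 1: θ = 8.40°; offset = 26.5·tan 8.40° = 3.9132 m.
Layer 2: sin θ = 1143·sin 8.4°/568 = 0.2940, θ = 17.10°; offset = 17.3·tan 17.10° = 5.3207 m.
Summing the layer offsets gives 9.2339 m.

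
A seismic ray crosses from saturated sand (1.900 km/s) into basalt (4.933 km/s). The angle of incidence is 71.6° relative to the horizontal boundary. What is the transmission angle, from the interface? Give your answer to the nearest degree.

Convert to the normal: θ₁ = 90° − 71.6° = 18.4°.
Snell's law: sin θ₂ = (V₂/V₁)·sin θ₁ = (4.933/1.900)·sin 18.4° = 0.8195.
θ₂ = arcsin 0.8195 = 55.04° from the normal.
From the interface: 90° − 55.04° = 34.96°.

35°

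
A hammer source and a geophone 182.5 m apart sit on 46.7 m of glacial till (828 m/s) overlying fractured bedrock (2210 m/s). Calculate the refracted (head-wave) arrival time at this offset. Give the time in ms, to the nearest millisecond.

t = x/V₂ + 2h·√(V₂²−V₁²)/(V₁V₂).
√(V₂²−V₁²) = √(2210²−828²) = 2049.0 m/s; delay term = 2·46.7·2049.0/(828·2210) = 0.10459 s.
t = 182.5/2210 + 0.10459 = 0.18716 s.

187 ms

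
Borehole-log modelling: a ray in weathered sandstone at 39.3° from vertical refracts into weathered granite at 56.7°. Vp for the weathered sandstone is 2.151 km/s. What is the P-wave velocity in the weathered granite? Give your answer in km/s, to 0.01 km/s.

sin 39.3° = 0.6334; sin 56.7° = 0.8358.
V₂ = V₁·(sin θ₂/sin θ₁) = 2.151·(0.8358/0.6334) = 2.84 km/s.

2.84 km/s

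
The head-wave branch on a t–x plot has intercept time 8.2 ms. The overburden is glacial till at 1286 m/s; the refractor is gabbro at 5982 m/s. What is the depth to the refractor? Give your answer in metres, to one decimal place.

5.4 m

θ_c = arcsin(1286/5982) = 12.41°; cos θ_c = 0.9766.
tᵢ = 2h cos θ_c/V₁ ⇒ h = tᵢ·V₁/(2 cos θ_c) = 0.0082·1286/(2·0.9766) = 5.40 m.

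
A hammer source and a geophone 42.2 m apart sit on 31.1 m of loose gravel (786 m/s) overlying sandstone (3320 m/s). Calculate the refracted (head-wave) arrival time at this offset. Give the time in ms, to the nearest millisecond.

θ_c = arcsin(V₁/V₂) = arcsin(786/3320) = 13.69°, cos θ_c = 0.9716.
Intercept time tᵢ = 2h cos θ_c / V₁ = 2·31.1·0.9716/786 = 0.07689 s.
t = x/V₂ + tᵢ = 42.2/3320 + 0.07689 = 0.08960 s.

90 ms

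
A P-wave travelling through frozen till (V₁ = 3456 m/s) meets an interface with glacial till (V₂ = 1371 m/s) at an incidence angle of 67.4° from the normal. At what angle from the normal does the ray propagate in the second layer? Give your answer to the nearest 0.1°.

21.5°

Snell's law: sin θ₂ = (V₂/V₁)·sin θ₁ = (1371/3456)·sin 67.4° = 0.3662.
θ₂ = arcsin 0.3662 = 21.48° from the normal.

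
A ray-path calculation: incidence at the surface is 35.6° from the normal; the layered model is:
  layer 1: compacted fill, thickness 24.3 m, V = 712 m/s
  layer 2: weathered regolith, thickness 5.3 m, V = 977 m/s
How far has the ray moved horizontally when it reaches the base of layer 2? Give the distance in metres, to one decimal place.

Ray parameter p = sin 35.6° / 712 m/s = 8.1759e-04 s/m.
Layer 1: θ = 35.60°; offset = 24.3·tan 35.60° = 17.397 m.
Layer 2: sin θ = p·977 = 0.7988 → θ = 53.01°; offset = 5.3·tan 53.01° = 7.037 m.
Summing the layer offsets gives 24.434 m.

24.4 m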